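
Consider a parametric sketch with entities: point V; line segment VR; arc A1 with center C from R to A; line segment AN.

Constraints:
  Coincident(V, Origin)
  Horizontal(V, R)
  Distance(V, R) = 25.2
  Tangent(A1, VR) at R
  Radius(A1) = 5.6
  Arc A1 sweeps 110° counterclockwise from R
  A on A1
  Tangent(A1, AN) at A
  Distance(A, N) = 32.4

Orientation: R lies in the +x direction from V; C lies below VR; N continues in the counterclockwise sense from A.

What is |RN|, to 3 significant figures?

38.4

V is at the origin; VR is horizontal with |VR| = 25.2 and R on the +x side, so R = (25.2, 0.00). Tangency of A1 to VR means the radius CR is perpendicular to VR, so C = R + (0, -5.6) = (25.2, -5.60). On A1, R sits at bearing 90° from C; a 110° counterclockwise sweep puts A at bearing 200°, so A = C + 5.6·(cos 200°, sin 200°) = (19.9, -7.52). A1 meets AN tangentially, so CA is at right angles to AN, so AN runs along (−sin 200°, cos 200°); with |AN| = 32.4, N = (31.0, -38.0). Then |RN| = |N − R| = 38.4.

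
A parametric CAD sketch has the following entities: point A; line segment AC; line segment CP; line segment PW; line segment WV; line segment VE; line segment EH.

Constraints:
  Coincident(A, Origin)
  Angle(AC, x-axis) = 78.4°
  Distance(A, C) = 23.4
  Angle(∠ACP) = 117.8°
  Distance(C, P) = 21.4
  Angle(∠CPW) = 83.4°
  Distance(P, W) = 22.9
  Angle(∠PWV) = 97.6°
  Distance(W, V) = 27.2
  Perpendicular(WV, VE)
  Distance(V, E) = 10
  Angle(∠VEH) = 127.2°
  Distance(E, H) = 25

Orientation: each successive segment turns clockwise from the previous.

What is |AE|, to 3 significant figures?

7.82

A is at the origin; AC runs at 78.4° with length 23.4, so C = (4.71, 22.9). ∠ACP = 117.8° gives CP at 16.2° from the x-axis; with |CP| = 21.4, P = (25.3, 28.9). ∠CPW = 83.4° gives PW at -80.4° from the x-axis; with |PW| = 22.9, W = (29.1, 6.31). ∠PWV = 97.6° gives WV at -163° from the x-axis; with |WV| = 27.2, V = (3.09, -1.73). WV ⟂ VE, so VE runs at 107°; with |VE| = 10.0, E = (0.134, 7.82). Then |AE| = |E − A| = 7.82.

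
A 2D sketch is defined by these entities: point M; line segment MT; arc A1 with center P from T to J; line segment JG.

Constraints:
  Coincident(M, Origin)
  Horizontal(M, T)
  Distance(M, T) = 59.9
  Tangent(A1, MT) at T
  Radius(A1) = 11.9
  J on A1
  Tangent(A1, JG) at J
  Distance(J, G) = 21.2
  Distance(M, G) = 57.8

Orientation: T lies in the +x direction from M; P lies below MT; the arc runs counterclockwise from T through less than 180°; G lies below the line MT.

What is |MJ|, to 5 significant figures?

49.396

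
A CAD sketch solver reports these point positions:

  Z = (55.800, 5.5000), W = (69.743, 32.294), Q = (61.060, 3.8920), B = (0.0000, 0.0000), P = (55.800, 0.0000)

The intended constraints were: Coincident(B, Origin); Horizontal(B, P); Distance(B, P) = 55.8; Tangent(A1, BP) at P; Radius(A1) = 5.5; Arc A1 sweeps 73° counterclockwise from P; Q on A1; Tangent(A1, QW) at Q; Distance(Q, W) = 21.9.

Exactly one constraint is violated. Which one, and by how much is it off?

Distance(Q, W) = 21.9 — off by 7.80.

B = (0.00, 0.00) ✓; B.y = 0.00, P.y = 0.00 ✓; |BP| = 55.80 ✓; ∠(ZP, PB) = 90.00° ✓; |ZP| = 5.500 ✓; bearing(Z→Q) − bearing(Z→P) = 73.00° ✓; |ZQ| = 5.500 ✓; ∠(ZQ, QW) = 90.00° ✓; |QW| = 29.70 ✗.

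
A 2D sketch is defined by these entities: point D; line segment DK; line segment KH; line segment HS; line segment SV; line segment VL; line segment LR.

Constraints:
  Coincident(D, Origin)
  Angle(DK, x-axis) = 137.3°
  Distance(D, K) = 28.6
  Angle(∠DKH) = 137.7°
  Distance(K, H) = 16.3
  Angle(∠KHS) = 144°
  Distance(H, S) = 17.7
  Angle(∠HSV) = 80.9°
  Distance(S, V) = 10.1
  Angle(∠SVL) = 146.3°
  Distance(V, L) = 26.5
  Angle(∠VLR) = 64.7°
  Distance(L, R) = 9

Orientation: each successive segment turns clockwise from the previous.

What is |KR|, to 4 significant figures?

13.96

∠SVL = 146.3° gives VL at -73.80° from the x-axis; with |VL| = 26.5, L = (1.796, 18.85). ∠VLR = 64.7° gives LR at 170.9° from the x-axis; with |LR| = 9.0, R = (-7.091, 20.28). Then |KR| = |R − K| = 13.96.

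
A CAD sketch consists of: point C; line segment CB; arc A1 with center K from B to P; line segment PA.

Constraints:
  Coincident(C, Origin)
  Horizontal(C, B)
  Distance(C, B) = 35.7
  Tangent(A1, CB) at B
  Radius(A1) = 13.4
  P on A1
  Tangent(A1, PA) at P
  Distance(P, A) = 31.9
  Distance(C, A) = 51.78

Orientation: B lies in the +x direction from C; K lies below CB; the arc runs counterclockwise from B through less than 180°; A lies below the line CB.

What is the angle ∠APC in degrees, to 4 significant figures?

125.1°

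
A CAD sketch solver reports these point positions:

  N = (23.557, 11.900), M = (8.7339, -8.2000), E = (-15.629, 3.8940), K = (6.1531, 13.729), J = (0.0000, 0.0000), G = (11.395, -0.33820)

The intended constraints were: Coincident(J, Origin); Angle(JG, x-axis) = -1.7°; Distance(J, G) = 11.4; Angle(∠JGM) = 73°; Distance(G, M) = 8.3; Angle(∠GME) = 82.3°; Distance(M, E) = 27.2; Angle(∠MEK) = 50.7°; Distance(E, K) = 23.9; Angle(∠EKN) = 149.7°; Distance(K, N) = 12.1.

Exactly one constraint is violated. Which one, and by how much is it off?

Distance(K, N) = 12.1 — off by 5.40.

J = (0.00, 0.00) ✓; JG at -1.700° ✓; |JG| = 11.40 ✓; ∠JGM = 73.00° ✓; |GM| = 8.300 ✓; ∠GME = 82.30° ✓; |ME| = 27.20 ✓; ∠MEK = 50.70° ✓; |EK| = 23.90 ✓; ∠EKN = 149.7° ✓; |KN| = 17.50 ✗.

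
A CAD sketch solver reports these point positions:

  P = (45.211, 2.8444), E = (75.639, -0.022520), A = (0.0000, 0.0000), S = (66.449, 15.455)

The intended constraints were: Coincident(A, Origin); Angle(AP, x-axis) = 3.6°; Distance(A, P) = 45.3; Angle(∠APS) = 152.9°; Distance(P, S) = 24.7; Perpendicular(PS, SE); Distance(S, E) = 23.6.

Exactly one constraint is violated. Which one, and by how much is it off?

Distance(S, E) = 23.6 — off by 5.60.

A = (0.00, 0.00) ✓; AP at 3.600° ✓; |AP| = 45.30 ✓; ∠APS = 152.9° ✓; |PS| = 24.70 ✓; ∠(PS, SE) = 90.00° ✓; |SE| = 18.00 ✗.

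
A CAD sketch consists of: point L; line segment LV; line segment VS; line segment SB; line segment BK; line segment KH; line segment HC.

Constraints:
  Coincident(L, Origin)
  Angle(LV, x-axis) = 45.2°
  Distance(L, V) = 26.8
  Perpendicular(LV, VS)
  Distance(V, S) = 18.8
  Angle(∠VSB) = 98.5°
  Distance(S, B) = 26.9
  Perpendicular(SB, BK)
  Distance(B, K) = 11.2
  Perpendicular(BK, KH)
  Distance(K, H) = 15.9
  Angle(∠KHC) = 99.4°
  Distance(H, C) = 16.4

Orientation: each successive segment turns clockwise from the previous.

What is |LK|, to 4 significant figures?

11.79

L is at the origin; LV runs at 45.2° with length 26.8, so V = (18.88, 19.02). The perpendicularity gives VS at right angles to LV, so VS runs at -44.80°; with |VS| = 18.8, S = (32.22, 5.769). ∠VSB = 98.5° gives SB at -126.3° from the x-axis; with |SB| = 26.9, B = (16.30, -15.91). SB ⟂ BK, so BK runs at 143.7°; with |BK| = 11.2, K = (7.273, -9.280). Then |LK| = |K − L| = 11.79.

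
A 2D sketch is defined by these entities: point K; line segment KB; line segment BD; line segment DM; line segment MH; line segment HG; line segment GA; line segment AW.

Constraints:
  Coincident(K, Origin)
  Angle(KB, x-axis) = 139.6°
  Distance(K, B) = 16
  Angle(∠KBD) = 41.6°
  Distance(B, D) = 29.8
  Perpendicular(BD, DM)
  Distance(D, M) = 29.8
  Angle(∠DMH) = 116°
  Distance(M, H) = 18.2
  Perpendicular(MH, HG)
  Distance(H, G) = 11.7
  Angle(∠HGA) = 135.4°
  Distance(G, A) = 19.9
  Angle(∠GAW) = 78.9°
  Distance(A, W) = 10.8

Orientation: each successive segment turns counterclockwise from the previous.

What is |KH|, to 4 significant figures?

27.20

The perpendicularity gives DM at right angles to BD, so DM runs at 8.000°; with |DM| = 29.8, M = (21.47, -14.99). ∠DMH = 116.0° gives MH at 72.00° from the x-axis; with |MH| = 18.2, H = (27.10, 2.317). Then |KH| = |H − K| = 27.20.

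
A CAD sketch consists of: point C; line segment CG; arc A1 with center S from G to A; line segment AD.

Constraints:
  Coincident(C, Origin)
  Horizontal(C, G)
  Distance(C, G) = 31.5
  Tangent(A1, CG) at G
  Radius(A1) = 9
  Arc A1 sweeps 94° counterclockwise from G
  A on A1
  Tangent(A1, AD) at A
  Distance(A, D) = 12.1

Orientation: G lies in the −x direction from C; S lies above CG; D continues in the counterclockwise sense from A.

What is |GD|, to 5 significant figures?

23.173

On A1, G sits at bearing -90° from S; a 94° counterclockwise sweep puts A at bearing 4°, so A = S + 9.0·(cos 4°, sin 4°) = (-22.522, 9.6278). Since A1 is tangent to AD there, SA ⟂ AD, so AD runs along (−sin 4°, cos 4°); with |AD| = 12.1, D = (-23.366, 21.698). Then |GD| = |D − G| = 23.173.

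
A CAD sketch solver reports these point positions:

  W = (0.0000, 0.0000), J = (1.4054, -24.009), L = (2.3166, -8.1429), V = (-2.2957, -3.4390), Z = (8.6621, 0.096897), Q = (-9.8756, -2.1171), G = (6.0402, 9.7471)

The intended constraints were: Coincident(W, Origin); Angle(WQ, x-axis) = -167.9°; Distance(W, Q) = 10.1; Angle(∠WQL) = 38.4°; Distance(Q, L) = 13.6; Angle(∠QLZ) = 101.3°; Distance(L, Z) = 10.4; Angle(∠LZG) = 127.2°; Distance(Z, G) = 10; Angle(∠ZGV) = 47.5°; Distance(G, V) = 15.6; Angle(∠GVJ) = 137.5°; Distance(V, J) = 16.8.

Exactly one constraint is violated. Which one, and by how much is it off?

Distance(V, J) = 16.8 — off by 4.10.

W = (0.00, 0.00) ✓; WQ at -167.9° ✓; |WQ| = 10.10 ✓; ∠WQL = 38.40° ✓; |QL| = 13.60 ✓; ∠QLZ = 101.3° ✓; |LZ| = 10.40 ✓; ∠LZG = 127.2° ✓; |ZG| = 10.00 ✓; ∠ZGV = 47.50° ✓; |GV| = 15.60 ✓; ∠GVJ = 137.5° ✓; |VJ| = 20.90 ✗.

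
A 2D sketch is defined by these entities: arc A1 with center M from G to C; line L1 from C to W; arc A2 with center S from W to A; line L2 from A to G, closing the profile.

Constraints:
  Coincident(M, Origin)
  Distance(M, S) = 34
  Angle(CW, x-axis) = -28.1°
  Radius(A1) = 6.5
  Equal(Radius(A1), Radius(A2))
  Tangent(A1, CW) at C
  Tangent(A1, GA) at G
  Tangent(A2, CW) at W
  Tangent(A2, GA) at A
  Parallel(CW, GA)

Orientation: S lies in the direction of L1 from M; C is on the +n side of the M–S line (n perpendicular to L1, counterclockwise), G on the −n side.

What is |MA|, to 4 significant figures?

34.62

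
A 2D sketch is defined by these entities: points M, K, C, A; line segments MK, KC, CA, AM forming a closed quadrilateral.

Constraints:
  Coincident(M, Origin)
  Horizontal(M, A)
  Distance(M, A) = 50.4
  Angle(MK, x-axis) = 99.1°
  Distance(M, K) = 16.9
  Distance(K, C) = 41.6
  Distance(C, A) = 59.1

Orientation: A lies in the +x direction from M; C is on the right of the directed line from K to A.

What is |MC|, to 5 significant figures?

25.113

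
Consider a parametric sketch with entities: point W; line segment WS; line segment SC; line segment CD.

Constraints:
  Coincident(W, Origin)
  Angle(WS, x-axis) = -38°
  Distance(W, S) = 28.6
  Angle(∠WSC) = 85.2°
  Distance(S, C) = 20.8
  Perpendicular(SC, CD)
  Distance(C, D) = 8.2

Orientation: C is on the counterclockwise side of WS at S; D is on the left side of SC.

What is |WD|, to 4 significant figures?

27.40

W is at the origin; WS runs at -38.0° with length 28.6, so S = 28.6·(cos -38.0°, sin -38.0°) = (22.54, -17.61). ∠WSC = 85.2°, so SC runs at -38.0° + (180° − 85.2°) = 56.80° from the x-axis; with |SC| = 20.8, C = S + 20.8·(cos 56.80°, sin 56.80°) = (33.93, -0.2032). SC is perpendicular to CD; with |CD| = 8.2 on the left of SC, D = C + 8.2·(-0.8368, 0.5476) = (27.06, 4.287). Then |WD| = |D − W| = 27.40.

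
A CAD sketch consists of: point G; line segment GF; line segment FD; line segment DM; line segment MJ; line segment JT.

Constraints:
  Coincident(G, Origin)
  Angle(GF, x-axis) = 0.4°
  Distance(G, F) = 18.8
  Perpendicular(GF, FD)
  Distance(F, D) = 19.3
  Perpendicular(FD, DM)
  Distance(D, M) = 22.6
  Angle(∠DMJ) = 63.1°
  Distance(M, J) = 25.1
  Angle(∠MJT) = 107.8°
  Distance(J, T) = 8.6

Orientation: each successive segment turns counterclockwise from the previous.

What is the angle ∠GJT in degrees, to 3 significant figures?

149°

∠DMJ = 63.1° gives MJ at -62.7° from the x-axis; with |MJ| = 25.1, J = (7.58, -3.03). ∠MJT = 107.8° gives JT at 9.50° from the x-axis; with |JT| = 8.6, T = (16.1, -1.61). Then cos ∠GJT = JG·JT / (|JG||JT|), giving 149°.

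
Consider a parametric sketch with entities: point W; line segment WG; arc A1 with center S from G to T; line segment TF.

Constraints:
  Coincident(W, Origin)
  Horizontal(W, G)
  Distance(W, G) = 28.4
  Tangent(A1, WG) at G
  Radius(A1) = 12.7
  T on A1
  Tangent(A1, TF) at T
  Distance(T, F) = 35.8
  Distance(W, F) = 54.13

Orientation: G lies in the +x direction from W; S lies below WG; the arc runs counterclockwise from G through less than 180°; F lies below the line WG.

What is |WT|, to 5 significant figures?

21.463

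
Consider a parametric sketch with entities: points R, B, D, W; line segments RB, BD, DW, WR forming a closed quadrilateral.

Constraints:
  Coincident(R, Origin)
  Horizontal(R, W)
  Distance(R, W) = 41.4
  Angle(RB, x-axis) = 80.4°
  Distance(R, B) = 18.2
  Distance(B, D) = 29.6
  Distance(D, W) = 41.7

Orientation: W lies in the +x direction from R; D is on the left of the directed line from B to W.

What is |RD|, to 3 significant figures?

45.4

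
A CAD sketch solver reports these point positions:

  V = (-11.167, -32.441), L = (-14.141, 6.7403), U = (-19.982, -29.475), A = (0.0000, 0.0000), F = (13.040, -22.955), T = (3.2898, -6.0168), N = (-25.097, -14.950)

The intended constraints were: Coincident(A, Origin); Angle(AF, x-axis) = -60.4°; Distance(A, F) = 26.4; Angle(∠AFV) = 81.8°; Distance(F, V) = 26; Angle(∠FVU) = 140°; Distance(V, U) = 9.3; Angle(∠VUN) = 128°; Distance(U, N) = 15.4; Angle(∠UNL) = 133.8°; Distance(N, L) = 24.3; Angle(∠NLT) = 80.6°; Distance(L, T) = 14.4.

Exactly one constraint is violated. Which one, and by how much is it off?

Distance(L, T) = 14.4 — off by 7.20.

A = (0.00, 0.00) ✓; AF at -60.40° ✓; |AF| = 26.40 ✓; ∠AFV = 81.80° ✓; |FV| = 26.00 ✓; ∠FVU = 140.0° ✓; |VU| = 9.301 ✓; ∠VUN = 128.0° ✓; |UN| = 15.40 ✓; ∠UNL = 133.8° ✓; |NL| = 24.30 ✓; ∠NLT = 80.60° ✓; |LT| = 21.60 ✗.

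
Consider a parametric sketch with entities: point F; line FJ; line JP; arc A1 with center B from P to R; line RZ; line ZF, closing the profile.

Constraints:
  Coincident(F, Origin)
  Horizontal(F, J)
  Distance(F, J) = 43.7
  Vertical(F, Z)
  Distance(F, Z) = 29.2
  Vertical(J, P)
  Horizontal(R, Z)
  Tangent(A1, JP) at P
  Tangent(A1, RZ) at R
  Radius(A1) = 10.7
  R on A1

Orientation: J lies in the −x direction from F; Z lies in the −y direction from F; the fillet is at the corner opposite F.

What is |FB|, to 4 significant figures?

37.83

F is at the origin; F and J share the same y with |FJ| = 43.7 and J on the −x side, so J = (-43.70, 0.000). F and Z share the same x with |FZ| = 29.2 and Z on the −y side, so Z = (0.000, -29.20). The virtual corner opposite F is at (-43.70, -29.20). A1 meets JP tangentially, so BP is at right angles to JP and A1 meets RZ tangentially, so BR is at right angles to RZ, with radius 10.7, so the center B sits 10.7 in from both sides at B = (-33.00, -18.50). Then |FB| = |B − F| = 37.83.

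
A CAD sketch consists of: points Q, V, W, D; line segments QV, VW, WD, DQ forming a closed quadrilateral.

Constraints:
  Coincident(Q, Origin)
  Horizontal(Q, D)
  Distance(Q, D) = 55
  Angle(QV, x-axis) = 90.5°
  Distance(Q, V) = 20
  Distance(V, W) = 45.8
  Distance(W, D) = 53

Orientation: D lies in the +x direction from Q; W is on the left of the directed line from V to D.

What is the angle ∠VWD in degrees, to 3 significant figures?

72.5°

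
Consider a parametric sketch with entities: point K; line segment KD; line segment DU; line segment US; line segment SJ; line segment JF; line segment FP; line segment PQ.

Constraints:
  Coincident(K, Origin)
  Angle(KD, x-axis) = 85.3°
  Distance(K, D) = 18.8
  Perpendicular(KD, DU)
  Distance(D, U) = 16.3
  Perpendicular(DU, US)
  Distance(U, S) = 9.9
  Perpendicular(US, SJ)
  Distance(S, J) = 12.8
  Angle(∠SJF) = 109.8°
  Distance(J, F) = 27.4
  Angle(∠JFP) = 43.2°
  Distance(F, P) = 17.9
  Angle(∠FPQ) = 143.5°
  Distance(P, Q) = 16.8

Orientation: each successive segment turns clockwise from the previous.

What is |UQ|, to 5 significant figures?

7.4078

K is at the origin; KD runs at 85.3° with length 18.8, so D = (1.5404, 18.737). The perpendicularity gives DU at right angles to KD, so DU runs at -4.7000°; with |DU| = 16.3, U = (17.786, 17.401). The perpendicularity gives US at right angles to DU, so US runs at -94.700°; with |US| = 9.9, S = (16.974, 7.5345). US ⟂ SJ, so SJ runs at 175.30°; with |SJ| = 12.8, J = (4.2175, 8.5833). ∠SJF = 109.8° gives JF at 105.10° from the x-axis; with |JF| = 27.4, F = (-2.9203, 35.037). ∠JFP = 43.2° gives FP at -31.700° from the x-axis; with |FP| = 17.9, P = (12.309, 25.631). ∠FPQ = 143.5° gives PQ at -68.200° from the x-axis; with |PQ| = 16.8, Q = (18.548, 10.033). Then |UQ| = |Q − U| = 7.4078.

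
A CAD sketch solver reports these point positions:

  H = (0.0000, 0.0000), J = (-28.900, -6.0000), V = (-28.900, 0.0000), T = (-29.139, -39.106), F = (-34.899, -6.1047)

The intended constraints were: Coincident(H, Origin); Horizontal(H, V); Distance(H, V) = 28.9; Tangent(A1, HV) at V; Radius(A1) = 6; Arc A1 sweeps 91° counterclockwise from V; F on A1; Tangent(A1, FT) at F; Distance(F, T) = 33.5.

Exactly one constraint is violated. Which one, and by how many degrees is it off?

Tangent(A1, FT) at F — off by 8.90°.

H = (0.00, 0.00) ✓; H.y = 0.00, V.y = 0.00 ✓; |HV| = 28.90 ✓; ∠(JV, VH) = 90.00° ✓; |JV| = 6.000 ✓; bearing(J→F) − bearing(J→V) = 91.00° ✓; |JF| = 6.000 ✓; ∠(JF, FT) = 81.10° ✗; |FT| = 33.50 ✓.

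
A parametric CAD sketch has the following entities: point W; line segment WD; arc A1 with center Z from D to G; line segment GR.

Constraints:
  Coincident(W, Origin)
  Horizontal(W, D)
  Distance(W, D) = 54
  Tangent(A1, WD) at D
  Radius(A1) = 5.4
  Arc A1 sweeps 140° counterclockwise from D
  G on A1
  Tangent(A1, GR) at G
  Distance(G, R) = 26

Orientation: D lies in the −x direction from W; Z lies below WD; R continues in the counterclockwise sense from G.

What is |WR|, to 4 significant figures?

45.82

W is at the origin; W and D share the same y with |WD| = 54.0 and D on the −x side, so D = (-54.00, 0.000). Tangency of A1 to WD means the radius ZD is perpendicular to WD, so Z = D + (0, -5.4) = (-54.00, -5.400). On A1, D sits at bearing 90° from Z; a 140° counterclockwise sweep puts G at bearing 230°, so G = Z + 5.4·(cos 230°, sin 230°) = (-57.47, -9.537). Since A1 is tangent to GR there, ZG ⟂ GR, so GR runs along (−sin 230°, cos 230°); with |GR| = 26.0, R = (-37.55, -26.25). Then |WR| = |R − W| = 45.82.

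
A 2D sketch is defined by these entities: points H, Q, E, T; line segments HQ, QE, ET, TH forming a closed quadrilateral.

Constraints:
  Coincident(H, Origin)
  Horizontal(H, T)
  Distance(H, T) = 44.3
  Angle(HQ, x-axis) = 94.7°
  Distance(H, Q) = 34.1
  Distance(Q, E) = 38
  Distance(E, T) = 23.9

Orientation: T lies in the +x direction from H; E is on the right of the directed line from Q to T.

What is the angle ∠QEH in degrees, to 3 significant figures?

63.0°

Checks: |QE| = 38.00 ✓; |ET| = 23.90 ✓.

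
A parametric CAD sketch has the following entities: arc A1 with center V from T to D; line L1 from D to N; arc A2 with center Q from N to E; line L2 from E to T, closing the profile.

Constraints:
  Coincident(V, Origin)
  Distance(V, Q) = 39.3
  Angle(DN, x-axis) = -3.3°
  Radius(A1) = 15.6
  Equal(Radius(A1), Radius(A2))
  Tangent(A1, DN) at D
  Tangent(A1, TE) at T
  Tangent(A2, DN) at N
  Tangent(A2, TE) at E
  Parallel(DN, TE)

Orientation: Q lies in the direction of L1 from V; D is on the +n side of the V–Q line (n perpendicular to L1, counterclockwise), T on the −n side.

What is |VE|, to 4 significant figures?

42.28

The slot axis is L1's direction at -3.3°, so u = (cos -3.3°, sin -3.3°) = (0.9983, -0.05756) and n = (−sin -3.3°, cos -3.3°) = (0.05756, 0.9983). V is at the origin and Q lies 39.3 along u from V, so Q = 39.3·u = (39.23, -2.262). Tangency of A1 to both parallel lines with radius 15.6 puts D and T at V ± 15.6·n: D = (0.8980, 15.57), T = (-0.8980, -15.57). Equal radii place N and E the same way about Q: N = Q + 15.6·n = (40.13, 13.31), E = Q − 15.6·n = (38.34, -17.84). Then |VE| = |E − V| = 42.28.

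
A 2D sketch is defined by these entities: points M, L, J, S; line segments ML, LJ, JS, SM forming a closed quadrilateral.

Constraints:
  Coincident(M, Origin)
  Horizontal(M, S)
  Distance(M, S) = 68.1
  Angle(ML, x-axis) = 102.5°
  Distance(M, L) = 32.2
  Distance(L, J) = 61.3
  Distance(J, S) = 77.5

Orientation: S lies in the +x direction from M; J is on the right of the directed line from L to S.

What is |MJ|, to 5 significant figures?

29.963

M is at the origin; M and S share the same y with |MS| = 68.1 and S in +x, so S = (68.1, 0). ML runs at 102.5° with |ML| = 32.2, so L = (-6.9694, 31.437). J is determined by |LJ| = 61.3 and |JS| = 77.5 together: it lies at the intersection of circle(L, 61.3) and circle(S, 77.5). With |LS| = 81.386, the foot of the radical line on LS is 26.879 from L and the perpendicular offset is √(61.3² − 26.879²) = 55.093. Taking the right-of-LS solution: J = (-3.4572, -29.763).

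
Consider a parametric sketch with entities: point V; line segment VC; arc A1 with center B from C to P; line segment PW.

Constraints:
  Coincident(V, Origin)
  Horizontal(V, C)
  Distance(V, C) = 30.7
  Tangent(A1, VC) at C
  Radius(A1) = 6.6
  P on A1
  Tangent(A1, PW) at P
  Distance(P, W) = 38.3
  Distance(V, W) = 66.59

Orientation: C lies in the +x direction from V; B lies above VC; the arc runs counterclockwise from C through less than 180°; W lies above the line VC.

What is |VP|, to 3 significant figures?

36.5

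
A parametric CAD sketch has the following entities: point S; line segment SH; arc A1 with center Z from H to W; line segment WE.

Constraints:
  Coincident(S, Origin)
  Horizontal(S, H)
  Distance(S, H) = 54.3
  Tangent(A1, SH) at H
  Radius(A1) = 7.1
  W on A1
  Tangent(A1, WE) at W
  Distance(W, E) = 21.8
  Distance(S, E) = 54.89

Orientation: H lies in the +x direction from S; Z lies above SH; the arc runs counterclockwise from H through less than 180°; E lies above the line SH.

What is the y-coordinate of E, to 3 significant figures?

28.8

S is at the origin; SH is horizontal with |SH| = 54.3 and H on the +x side, so H = (54.3, 0.00). Since A1 is tangent to SH there, ZH ⟂ SH, so Z = H + (0, 7.1) = (54.3, 7.10). Since ZW ⟂ WE (tangency), |ZE| = √(7.1² + 21.8²) = 22.9 regardless of where W sits on A1. So E lies on both circle(S, 54.89) and circle(Z, 22.9); the above-SH intersection is E = (46.8, 28.8). W is the foot of the tangent from E: W = (60.0, 11.4).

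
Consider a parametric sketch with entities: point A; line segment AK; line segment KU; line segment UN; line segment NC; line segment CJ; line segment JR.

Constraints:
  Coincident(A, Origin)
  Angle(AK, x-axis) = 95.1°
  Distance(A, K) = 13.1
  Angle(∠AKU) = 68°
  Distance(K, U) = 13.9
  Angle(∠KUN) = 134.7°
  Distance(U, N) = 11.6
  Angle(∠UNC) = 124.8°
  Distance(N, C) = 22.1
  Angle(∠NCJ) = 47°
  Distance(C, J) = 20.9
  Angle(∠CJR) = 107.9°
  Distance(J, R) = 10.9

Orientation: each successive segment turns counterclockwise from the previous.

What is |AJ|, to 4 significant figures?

1.240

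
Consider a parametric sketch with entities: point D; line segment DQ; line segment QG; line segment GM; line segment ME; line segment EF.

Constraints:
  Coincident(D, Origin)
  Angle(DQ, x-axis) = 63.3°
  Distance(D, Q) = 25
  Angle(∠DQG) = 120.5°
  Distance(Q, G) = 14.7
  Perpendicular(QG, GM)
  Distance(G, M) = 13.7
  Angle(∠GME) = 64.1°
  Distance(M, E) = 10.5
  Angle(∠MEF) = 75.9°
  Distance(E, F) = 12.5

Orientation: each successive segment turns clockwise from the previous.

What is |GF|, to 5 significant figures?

1.4842

D is at the origin; DQ runs at 63.3° with length 25.0, so Q = (11.233, 22.334). ∠DQG = 120.5° gives QG at 3.8000° from the x-axis; with |QG| = 14.7, G = (25.901, 23.309). The perpendicularity gives GM at right angles to QG, so GM runs at -86.200°; with |GM| = 13.7, M = (26.809, 9.6386). ∠GME = 64.1° gives ME at 157.90° from the x-axis; with |ME| = 10.5, E = (17.080, 13.589). ∠MEF = 75.9° gives EF at 53.800° from the x-axis; with |EF| = 12.5, F = (24.463, 23.676). Then |GF| = |F − G| = 1.4842.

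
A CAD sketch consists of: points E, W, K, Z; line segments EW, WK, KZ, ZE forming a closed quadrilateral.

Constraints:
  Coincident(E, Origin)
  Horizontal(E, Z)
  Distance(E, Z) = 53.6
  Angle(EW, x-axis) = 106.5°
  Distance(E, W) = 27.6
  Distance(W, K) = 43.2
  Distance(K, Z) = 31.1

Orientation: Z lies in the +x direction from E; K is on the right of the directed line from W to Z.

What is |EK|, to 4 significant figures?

23.12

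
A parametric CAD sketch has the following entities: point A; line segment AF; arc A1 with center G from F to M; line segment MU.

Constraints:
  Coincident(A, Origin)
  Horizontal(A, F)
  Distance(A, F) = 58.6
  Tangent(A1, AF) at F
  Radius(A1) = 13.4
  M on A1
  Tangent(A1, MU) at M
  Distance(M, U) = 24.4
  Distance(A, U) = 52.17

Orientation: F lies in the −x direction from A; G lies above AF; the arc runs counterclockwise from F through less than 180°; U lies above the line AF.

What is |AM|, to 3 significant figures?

46.7

A is at the origin; AF is horizontal with |AF| = 58.6 and F on the −x side, so F = (-58.6, 0.00). A1 meets AF tangentially, so GF is at right angles to AF, so G = F + (0, 13.4) = (-58.6, 13.4). Since GM ⟂ MU (tangency), |GU| = √(13.4² + 24.4²) = 27.8 regardless of where M sits on A1. So U lies on both circle(A, 52.17) and circle(G, 27.8); the above-AF intersection is U = (-39.7, 33.8). M is the foot of the tangent from U: M = (-45.6, 10.2).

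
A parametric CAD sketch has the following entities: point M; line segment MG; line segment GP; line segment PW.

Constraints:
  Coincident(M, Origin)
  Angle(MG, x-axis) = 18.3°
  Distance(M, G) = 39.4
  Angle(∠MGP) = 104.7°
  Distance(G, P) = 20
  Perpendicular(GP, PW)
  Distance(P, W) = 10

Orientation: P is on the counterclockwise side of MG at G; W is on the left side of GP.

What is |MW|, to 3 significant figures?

41.1

M is at the origin; MG runs at 18.3° with length 39.4, so G = 39.4·(cos 18.3°, sin 18.3°) = (37.4, 12.4). ∠MGP = 104.7°, so GP runs at 18.3° + (180° − 104.7°) = 93.6° from the x-axis; with |GP| = 20.0, P = G + 20.0·(cos 93.6°, sin 93.6°) = (36.2, 32.3). GP ⟂ PW; with |PW| = 10.0 on the left of GP, W = P + 10.0·(-0.998, -0.0628) = (26.2, 31.7). Then |MW| = |W − M| = 41.1.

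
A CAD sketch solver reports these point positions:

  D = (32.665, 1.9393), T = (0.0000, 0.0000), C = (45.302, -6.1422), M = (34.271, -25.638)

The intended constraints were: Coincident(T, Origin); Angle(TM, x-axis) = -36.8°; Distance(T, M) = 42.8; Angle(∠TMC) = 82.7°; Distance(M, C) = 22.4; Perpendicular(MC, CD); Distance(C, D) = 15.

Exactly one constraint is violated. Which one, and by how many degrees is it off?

Perpendicular(MC, CD) — off by 3.10°.

T = (0.00, 0.00) ✓; TM at -36.80° ✓; |TM| = 42.80 ✓; ∠TMC = 82.70° ✓; |MC| = 22.40 ✓; ∠(MC, CD) = 86.90° ✗; |CD| = 15.00 ✓.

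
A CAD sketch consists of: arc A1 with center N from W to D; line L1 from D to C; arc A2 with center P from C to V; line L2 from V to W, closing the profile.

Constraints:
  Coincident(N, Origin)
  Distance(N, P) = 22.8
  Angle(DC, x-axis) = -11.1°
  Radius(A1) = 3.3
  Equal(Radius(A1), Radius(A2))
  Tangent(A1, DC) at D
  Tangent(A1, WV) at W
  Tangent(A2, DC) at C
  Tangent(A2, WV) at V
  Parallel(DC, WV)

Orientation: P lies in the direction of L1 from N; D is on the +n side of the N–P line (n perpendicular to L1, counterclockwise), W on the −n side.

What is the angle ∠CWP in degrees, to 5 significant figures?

7.9087°

The slot axis is L1's direction at -11.1°, so u = (cos -11.1°, sin -11.1°) = (0.98129, -0.19252) and n = (−sin -11.1°, cos -11.1°) = (0.19252, 0.98129). N is at the origin and P lies 22.8 along u from N, so P = 22.8·u = (22.373, -4.3895). Tangency of A1 to both parallel lines with radius 3.3 puts D and W at N ± 3.3·n: D = (0.63532, 3.2383), W = (-0.63532, -3.2383). Equal radii place C and V the same way about P: C = P + 3.3·n = (23.009, -1.1512), V = P − 3.3·n = (21.738, -7.6278). Then cos ∠CWP = WC·WP / (|WC||WP|), giving 7.9087°.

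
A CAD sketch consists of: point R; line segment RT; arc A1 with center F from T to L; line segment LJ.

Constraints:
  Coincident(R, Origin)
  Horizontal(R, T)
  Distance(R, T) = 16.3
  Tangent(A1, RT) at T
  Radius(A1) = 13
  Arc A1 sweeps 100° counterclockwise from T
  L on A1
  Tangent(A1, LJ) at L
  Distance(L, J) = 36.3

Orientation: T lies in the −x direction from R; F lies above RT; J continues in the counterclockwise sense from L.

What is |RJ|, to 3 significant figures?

51.9

On A1, T sits at bearing -90° from F; a 100° counterclockwise sweep puts L at bearing 10°, so L = F + 13.0·(cos 10°, sin 10°) = (-3.50, 15.3). Tangency of A1 to LJ means the radius FL is perpendicular to LJ, so LJ runs along (−sin 10°, cos 10°); with |LJ| = 36.3, J = (-9.80, 51.0). Then |RJ| = |J − R| = 51.9.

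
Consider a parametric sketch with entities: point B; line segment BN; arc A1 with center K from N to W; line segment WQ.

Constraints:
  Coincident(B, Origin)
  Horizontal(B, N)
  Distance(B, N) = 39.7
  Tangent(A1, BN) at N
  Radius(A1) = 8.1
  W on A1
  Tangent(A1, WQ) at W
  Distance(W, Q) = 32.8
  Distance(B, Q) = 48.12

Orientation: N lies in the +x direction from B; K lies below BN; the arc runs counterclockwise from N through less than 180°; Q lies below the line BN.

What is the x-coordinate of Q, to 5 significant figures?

27.391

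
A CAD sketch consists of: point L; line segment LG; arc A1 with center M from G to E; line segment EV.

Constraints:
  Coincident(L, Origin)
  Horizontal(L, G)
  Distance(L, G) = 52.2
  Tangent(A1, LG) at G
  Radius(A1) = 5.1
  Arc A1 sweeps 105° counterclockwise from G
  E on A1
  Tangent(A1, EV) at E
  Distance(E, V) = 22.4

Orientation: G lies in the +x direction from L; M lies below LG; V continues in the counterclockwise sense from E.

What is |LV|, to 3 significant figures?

60.0

On A1, G sits at bearing 90° from M; a 105° counterclockwise sweep puts E at bearing 195°, so E = M + 5.1·(cos 195°, sin 195°) = (47.3, -6.42). The tangent condition forces ME to be normal to EV, so EV runs along (−sin 195°, cos 195°); with |EV| = 22.4, V = (53.1, -28.1). Then |LV| = |V − L| = 60.0.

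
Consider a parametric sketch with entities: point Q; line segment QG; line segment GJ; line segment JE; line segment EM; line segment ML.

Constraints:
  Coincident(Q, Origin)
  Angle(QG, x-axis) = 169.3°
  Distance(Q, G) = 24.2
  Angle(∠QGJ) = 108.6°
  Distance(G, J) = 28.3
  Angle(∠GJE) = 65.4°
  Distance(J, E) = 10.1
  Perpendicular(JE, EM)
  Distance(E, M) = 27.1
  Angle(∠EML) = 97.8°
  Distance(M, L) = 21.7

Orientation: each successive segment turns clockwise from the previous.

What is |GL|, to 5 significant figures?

23.578

Q is at the origin; QG runs at 169.3° with length 24.2, so G = (-23.779, 4.4931). ∠QGJ = 108.6° gives GJ at 97.900° from the x-axis; with |GJ| = 28.3, J = (-27.669, 32.525). ∠GJE = 65.4° gives JE at -16.700° from the x-axis; with |JE| = 10.1, E = (-17.995, 29.622). JE ⟂ EM, so EM runs at -106.70°; with |EM| = 27.1, M = (-25.782, 3.6652). ∠EML = 97.8° gives ML at 171.10° from the x-axis; with |ML| = 21.7, L = (-47.221, 7.0224). Then |GL| = |L − G| = 23.578.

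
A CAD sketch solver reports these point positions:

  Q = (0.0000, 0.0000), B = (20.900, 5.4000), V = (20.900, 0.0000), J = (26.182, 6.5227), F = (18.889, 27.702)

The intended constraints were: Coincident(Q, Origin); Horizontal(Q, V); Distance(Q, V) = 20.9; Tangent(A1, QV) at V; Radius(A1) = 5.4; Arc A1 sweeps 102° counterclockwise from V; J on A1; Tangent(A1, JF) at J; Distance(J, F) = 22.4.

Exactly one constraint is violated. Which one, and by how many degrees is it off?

Tangent(A1, JF) at J — off by 7.00°.

Q = (0.00, 0.00) ✓; Q.y = 0.00, V.y = 0.00 ✓; |QV| = 20.90 ✓; ∠(BV, VQ) = 90.00° ✓; |BV| = 5.400 ✓; bearing(B→J) − bearing(B→V) = 102.0° ✓; |BJ| = 5.400 ✓; ∠(BJ, JF) = 83.00° ✗; |JF| = 22.40 ✓.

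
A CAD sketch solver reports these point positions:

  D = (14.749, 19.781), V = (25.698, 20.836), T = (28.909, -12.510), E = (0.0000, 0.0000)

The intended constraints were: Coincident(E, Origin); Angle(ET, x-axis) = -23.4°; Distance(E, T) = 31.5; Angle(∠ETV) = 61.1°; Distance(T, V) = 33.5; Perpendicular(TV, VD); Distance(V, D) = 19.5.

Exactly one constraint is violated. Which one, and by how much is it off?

Distance(V, D) = 19.5 — off by 8.50.

E = (0.00, 0.00) ✓; ET at -23.40° ✓; |ET| = 31.50 ✓; ∠ETV = 61.10° ✓; |TV| = 33.50 ✓; ∠(TV, VD) = 90.00° ✓; |VD| = 11.00 ✗.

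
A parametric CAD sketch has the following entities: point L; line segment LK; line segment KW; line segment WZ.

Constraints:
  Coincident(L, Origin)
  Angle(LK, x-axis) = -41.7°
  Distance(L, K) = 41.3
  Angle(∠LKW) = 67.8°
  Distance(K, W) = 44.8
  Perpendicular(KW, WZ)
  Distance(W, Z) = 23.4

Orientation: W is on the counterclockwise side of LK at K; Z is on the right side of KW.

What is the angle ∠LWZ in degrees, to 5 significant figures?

142.64°

∠LKW = 67.8°, so KW runs at -41.7° + (180° − 67.8°) = 70.500° from the x-axis; with |KW| = 44.8, W = K + 44.8·(cos 70.500°, sin 70.500°) = (45.791, 14.756). The perpendicularity gives WZ at right angles to KW; with |WZ| = 23.4 on the right of KW, Z = W + 23.4·(0.94264, -0.33381) = (67.849, 6.9452). Then cos ∠LWZ = WL·WZ / (|WL||WZ|), giving 142.64°.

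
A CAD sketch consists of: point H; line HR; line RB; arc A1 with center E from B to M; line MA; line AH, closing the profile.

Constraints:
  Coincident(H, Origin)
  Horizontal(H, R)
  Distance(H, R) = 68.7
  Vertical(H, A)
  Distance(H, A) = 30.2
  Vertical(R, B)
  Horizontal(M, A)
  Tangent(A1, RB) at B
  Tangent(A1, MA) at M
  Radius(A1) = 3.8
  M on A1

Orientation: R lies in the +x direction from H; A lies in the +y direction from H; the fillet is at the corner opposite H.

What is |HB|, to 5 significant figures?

73.598

H is at the origin; H and R share the same y with |HR| = 68.7 and R on the +x side, so R = (68.700, 0.0000). H and A share the same x with |HA| = 30.2 and A on the +y side, so A = (0.0000, 30.200). The virtual corner opposite H is at (68.700, 30.200). A1 meets RB tangentially, so EB is at right angles to RB and tangency of A1 to MA means the radius EM is perpendicular to MA, with radius 3.8, so the center E sits 3.8 in from both sides at E = (64.900, 26.400). That places the tangent points at B = (68.700, 26.400) on RB and M = (64.900, 30.200) on MA. Then |HB| = |B − H| = 73.598.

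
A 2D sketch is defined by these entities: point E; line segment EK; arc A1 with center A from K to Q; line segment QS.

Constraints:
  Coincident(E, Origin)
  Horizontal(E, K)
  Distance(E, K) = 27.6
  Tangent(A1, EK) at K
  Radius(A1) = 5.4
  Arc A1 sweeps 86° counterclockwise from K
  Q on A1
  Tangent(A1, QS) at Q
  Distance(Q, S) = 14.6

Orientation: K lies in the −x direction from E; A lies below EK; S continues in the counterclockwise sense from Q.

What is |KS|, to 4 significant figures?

20.61

On A1, K sits at bearing 90° from A; an 86° counterclockwise sweep puts Q at bearing 176°, so Q = A + 5.4·(cos 176°, sin 176°) = (-32.99, -5.023). Since A1 is tangent to QS there, AQ ⟂ QS, so QS runs along (−sin 176°, cos 176°); with |QS| = 14.6, S = (-34.01, -19.59). Then |KS| = |S − K| = 20.61.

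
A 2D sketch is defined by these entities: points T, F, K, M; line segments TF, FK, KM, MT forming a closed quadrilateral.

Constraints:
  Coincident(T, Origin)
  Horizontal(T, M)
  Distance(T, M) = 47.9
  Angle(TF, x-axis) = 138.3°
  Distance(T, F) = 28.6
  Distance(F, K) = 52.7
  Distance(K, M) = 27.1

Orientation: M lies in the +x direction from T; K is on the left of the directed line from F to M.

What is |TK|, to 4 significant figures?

37.92

Checks: |FK| = 52.70 ✓; |KM| = 27.10 ✓.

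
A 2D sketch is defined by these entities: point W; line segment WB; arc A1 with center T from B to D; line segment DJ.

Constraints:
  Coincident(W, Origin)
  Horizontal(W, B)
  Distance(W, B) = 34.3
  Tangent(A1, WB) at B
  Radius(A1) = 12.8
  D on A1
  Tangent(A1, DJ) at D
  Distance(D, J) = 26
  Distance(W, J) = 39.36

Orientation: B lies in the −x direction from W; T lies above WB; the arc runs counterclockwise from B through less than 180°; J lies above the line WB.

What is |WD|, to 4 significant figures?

24.05

Checks: |WB| = 34.30 ✓; |TD| = 12.80 ✓; ∠(TD, DJ) = 90.00° ✓; |DJ| = 26.00 ✓; |WJ| = 39.36 ✓.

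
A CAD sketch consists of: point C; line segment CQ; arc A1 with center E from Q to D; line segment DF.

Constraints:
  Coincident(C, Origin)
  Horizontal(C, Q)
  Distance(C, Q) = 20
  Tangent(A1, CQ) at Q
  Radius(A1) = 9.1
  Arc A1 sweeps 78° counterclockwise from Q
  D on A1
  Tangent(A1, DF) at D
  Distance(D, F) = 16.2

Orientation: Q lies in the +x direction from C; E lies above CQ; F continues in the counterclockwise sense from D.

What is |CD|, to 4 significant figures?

29.79

C is at the origin; C and Q share the same y with |CQ| = 20.0 and Q on the +x side, so Q = (20.00, 0.000). Since A1 is tangent to CQ there, EQ ⟂ CQ, so E = Q + (0, 9.1) = (20.00, 9.100). On A1, Q sits at bearing -90° from E; a 78° counterclockwise sweep puts D at bearing -12°, so D = E + 9.1·(cos -12°, sin -12°) = (28.90, 7.208). Then |CD| = |D − C| = 29.79.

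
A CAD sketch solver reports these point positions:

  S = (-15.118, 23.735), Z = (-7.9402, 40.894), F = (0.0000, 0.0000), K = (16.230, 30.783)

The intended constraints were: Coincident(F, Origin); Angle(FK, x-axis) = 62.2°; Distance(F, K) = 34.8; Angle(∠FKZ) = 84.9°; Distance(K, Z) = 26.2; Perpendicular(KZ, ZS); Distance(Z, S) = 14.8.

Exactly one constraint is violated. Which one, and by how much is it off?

Distance(Z, S) = 14.8 — off by 3.80.

F = (0.00, 0.00) ✓; FK at 62.20° ✓; |FK| = 34.80 ✓; ∠FKZ = 84.90° ✓; |KZ| = 26.20 ✓; ∠(KZ, ZS) = 90.00° ✓; |ZS| = 18.60 ✗.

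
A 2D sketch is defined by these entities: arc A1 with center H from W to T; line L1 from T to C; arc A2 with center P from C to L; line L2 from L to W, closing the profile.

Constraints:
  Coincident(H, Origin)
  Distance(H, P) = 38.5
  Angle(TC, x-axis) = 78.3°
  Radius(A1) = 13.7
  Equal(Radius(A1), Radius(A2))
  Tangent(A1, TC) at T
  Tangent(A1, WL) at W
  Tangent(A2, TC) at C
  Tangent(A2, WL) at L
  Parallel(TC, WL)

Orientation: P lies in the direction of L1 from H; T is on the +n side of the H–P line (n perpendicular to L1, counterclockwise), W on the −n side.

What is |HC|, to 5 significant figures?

40.865

Tangency of A1 to both parallel lines with radius 13.7 puts T and W at H ± 13.7·n: T = (-13.415, 2.7782), W = (13.415, -2.7782). Equal radii place C and L the same way about P: C = P + 13.7·n = (-5.6080, 40.478), L = P − 13.7·n = (21.223, 34.922). Then |HC| = |C − H| = 40.865.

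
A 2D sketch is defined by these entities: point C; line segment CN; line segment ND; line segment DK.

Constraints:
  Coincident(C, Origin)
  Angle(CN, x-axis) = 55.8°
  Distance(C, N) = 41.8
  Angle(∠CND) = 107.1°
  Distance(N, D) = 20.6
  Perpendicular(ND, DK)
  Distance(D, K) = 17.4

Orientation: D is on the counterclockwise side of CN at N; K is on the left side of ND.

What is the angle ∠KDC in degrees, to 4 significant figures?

39.46°

C is at the origin; CN runs at 55.8° with length 41.8, so N = 41.8·(cos 55.8°, sin 55.8°) = (23.50, 34.57). ∠CND = 107.1°, so ND runs at 55.8° + (180° − 107.1°) = 128.7° from the x-axis; with |ND| = 20.6, D = N + 20.6·(cos 128.7°, sin 128.7°) = (10.62, 50.65). ND ⟂ DK; with |DK| = 17.4 on the left of ND, K = D + 17.4·(-0.7804, -0.6252) = (-2.964, 39.77). Then cos ∠KDC = DK·DC / (|DK||DC|), giving 39.46°.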